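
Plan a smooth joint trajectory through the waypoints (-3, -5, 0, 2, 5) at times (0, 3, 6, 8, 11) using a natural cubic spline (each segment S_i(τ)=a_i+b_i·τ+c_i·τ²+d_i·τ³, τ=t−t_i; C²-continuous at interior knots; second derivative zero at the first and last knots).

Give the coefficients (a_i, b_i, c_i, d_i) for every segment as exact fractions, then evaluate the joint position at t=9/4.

Δ: Δ0=-2/3, Δ1=5/3, Δ2=1, Δ3=1
row 1: diag=12, rhs=14; c'=1/4, d'=7/6
row 2: denom=10−3·1/4=37/4; d'=(-4−3·7/6)/(37/4)=-30/37
row 3: denom=10−2·8/37=354/37; d'=(0−2·-30/37)/(354/37)=10/59
back: M3=10/59
back: M2=-30/37−8/37·10/59=-50/59
back: M1=7/6−1/4·-50/59=244/177
M: M0=0, M1=244/177, M2=-50/59, M3=10/59, M4=0
seg 0: a=-3, c=M0/2=0, d=(M1−M0)/(6·3)=122/1593, b=Δ0−h0·(2M0+M1)/6=-80/59
seg 1: a=-5, c=M1/2=122/177, d=(M2−M1)/(6·3)=-197/1593, b=Δ1−h1·(2M1+M2)/6=42/59
seg 2: a=0, c=M2/2=-25/59, d=(M3−M2)/(6·2)=5/59, b=Δ2−h2·(2M2+M3)/6=89/59
seg 3: a=2, c=M3/2=5/59, d=(M4−M3)/(6·3)=-5/531, b=Δ3−h3·(2M3+M4)/6=49/59
t_q=9/4 → seg 0, τ=9/4; S=-3+-80/59·τ+0·τ²+122/1593·τ³=-9777/1888

  seg 0: a=-3 b=-80/59 c=0 d=122/1593
  seg 1: a=-5 b=42/59 c=122/177 d=-197/1593
  seg 2: a=0 b=89/59 c=-25/59 d=5/59
  seg 3: a=2 b=49/59 c=5/59 d=-5/531
S(9/4) = -9777/1888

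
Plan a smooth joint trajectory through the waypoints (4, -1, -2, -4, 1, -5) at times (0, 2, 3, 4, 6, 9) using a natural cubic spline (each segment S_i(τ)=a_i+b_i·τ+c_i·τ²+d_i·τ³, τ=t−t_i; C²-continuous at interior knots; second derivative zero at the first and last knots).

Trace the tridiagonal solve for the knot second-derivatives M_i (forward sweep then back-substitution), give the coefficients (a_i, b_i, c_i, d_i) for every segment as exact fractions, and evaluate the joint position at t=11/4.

Δ: Δ0=-5/2, Δ1=-1, Δ2=-2, Δ3=5/2, Δ4=-2
row 1: diag=6, rhs=9; c'=1/6, d'=3/2
row 2: denom=4−1·1/6=23/6; d'=(-6−1·3/2)/(23/6)=-45/23
row 3: denom=6−1·6/23=132/23; d'=(27−1·-45/23)/(132/23)=111/22
row 4: denom=10−2·23/66=307/33; d'=(-27−2·111/22)/(307/33)=-1224/307
back: M4=-1224/307
back: M3=111/22−23/66·-1224/307=3951/614
back: M2=-45/23−6/23·3951/614=-1116/307
back: M1=3/2−1/6·-1116/307=1293/614
M: M0=0, M1=1293/614, M2=-1116/307, M3=3951/614, M4=-1224/307, M5=0
seg 0: a=4, c=M0/2=0, d=(M1−M0)/(6·2)=431/2456, b=Δ0−h0·(2M0+M1)/6=-983/307
seg 1: a=-1, c=M1/2=1293/1228, d=(M2−M1)/(6·1)=-1175/1228, b=Δ1−h1·(2M1+M2)/6=-673/614
seg 2: a=-2, c=M2/2=-558/307, d=(M3−M2)/(6·1)=2061/1228, b=Δ2−h2·(2M2+M3)/6=-2285/1228
seg 3: a=-4, c=M3/2=3951/1228, d=(M4−M3)/(6·2)=-2133/2456, b=Δ3−h3·(2M3+M4)/6=-283/614
seg 4: a=1, c=M4/2=-612/307, d=(M5−M4)/(6·3)=68/307, b=Δ4−h4·(2M4+M5)/6=610/307
t_q=11/4 → seg 1, τ=3/4; S=-1+-673/614·τ+1293/1228·τ²+-1175/1228·τ³=-128377/78592

  seg 0: a=4 b=-983/307 c=0 d=431/2456
  seg 1: a=-1 b=-673/614 c=1293/1228 d=-1175/1228
  seg 2: a=-2 b=-2285/1228 c=-558/307 d=2061/1228
  seg 3: a=-4 b=-283/614 c=3951/1228 d=-2133/2456
  seg 4: a=1 b=610/307 c=-612/307 d=68/307
S(11/4) = -128377/78592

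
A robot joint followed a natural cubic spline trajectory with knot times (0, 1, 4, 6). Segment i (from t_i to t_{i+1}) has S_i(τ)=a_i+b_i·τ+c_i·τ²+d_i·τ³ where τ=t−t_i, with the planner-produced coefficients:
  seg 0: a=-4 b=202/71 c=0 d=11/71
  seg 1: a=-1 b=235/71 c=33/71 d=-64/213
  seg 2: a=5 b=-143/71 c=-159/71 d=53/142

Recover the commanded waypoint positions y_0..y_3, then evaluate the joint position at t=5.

y_0=-4 y_1=-1 y_2=5 y_3=-5
S(5) = 159/142

y_0 = S_0(0) = a_0 = -4
y_1 = S_1(0) = a_1 = -1
y_2 = S_2(0) = a_2 = 5
y_3 = S_2(2) = -5
t_q=5 is in segment 2 (τ=1); S_2(τ)=159/142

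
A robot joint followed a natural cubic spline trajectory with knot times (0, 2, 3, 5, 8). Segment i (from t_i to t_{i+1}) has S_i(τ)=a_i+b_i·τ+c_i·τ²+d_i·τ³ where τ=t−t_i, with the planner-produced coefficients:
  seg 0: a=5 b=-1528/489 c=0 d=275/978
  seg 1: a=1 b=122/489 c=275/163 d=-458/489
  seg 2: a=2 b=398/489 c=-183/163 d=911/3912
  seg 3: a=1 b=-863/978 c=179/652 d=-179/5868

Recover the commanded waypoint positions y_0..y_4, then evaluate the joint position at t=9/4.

y_0 = S_0(0) = a_0 = 5
y_1 = S_1(0) = a_1 = 1
y_2 = S_2(0) = a_2 = 2
y_3 = S_3(0) = a_3 = 1
y_4 = S_3(3) = 0
t_q=9/4 is in segment 1 (τ=1/4); S_1(τ)=6015/5216

y_0=5 y_1=1 y_2=2 y_3=1 y_4=0
S(9/4) = 6015/5216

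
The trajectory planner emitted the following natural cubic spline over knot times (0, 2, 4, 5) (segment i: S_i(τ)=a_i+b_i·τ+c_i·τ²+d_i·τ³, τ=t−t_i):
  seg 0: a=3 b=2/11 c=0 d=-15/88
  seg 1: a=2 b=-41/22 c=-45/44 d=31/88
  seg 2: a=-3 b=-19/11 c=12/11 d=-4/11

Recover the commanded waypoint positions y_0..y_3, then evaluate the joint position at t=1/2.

y_0 = S_0(0) = a_0 = 3
y_1 = S_1(0) = a_1 = 2
y_2 = S_2(0) = a_2 = -3
y_3 = S_2(1) = -4
t_q=1/2 is in segment 0 (τ=1/2); S_0(τ)=2161/704

y_0=3 y_1=2 y_2=-3 y_3=-4
S(1/2) = 2161/704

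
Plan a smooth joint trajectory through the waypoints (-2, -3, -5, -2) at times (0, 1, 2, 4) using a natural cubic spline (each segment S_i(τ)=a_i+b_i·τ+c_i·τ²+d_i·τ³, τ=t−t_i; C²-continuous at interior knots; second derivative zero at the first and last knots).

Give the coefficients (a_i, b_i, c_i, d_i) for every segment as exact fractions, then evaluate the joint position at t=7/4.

Δ: Δ0=-1, Δ1=-2, Δ2=3/2
row 1: diag=4, rhs=-6; c'=1/4, d'=-3/2
row 2: denom=6−1·1/4=23/4; d'=(21−1·-3/2)/(23/4)=90/23
back: M2=90/23
back: M1=-3/2−1/4·90/23=-57/23
M: M0=0, M1=-57/23, M2=90/23, M3=0
seg 0: a=-2, c=M0/2=0, d=(M1−M0)/(6·1)=-19/46, b=Δ0−h0·(2M0+M1)/6=-27/46
seg 1: a=-3, c=M1/2=-57/46, d=(M2−M1)/(6·1)=49/46, b=Δ1−h1·(2M1+M2)/6=-42/23
seg 2: a=-5, c=M2/2=45/23, d=(M3−M2)/(6·2)=-15/46, b=Δ2−h2·(2M2+M3)/6=-51/46
t_q=7/4 → seg 1, τ=3/4; S=-3+-42/23·τ+-57/46·τ²+49/46·τ³=-591/128

  seg 0: a=-2 b=-27/46 c=0 d=-19/46
  seg 1: a=-3 b=-42/23 c=-57/46 d=49/46
  seg 2: a=-5 b=-51/46 c=45/23 d=-15/46
S(7/4) = -591/128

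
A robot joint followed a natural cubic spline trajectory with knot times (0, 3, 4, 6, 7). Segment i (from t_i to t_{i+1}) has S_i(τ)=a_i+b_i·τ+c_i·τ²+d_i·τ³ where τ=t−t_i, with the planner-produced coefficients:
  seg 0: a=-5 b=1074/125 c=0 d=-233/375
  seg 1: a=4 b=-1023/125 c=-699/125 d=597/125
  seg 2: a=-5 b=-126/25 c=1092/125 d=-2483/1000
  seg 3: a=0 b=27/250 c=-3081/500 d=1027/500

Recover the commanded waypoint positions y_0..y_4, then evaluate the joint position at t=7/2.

y_0 = S_0(0) = a_0 = -5
y_1 = S_1(0) = a_1 = 4
y_2 = S_2(0) = a_2 = -5
y_3 = S_3(0) = a_3 = 0
y_4 = S_3(1) = -4
t_q=7/2 is in segment 1 (τ=1/2); S_1(τ)=-893/1000

y_0=-5 y_1=4 y_2=-5 y_3=0 y_4=-4
S(7/2) = -893/1000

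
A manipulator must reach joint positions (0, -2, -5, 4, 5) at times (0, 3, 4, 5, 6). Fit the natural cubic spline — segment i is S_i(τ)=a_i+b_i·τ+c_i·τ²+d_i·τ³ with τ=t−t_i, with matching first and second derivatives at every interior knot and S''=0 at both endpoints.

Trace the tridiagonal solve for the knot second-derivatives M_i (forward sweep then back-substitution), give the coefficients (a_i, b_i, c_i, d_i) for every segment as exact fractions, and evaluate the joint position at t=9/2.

Δ: Δ0=-2/3, Δ1=-3, Δ2=9, Δ3=1
row 1: diag=8, rhs=-14; c'=1/8, d'=-7/4
row 2: denom=4−1·1/8=31/8; d'=(72−1·-7/4)/(31/8)=590/31
row 3: denom=4−1·8/31=116/31; d'=(-48−1·590/31)/(116/31)=-1039/58
back: M3=-1039/58
back: M2=590/31−8/31·-1039/58=686/29
back: M1=-7/4−1/8·686/29=-273/58
M: M0=0, M1=-273/58, M2=686/29, M3=-1039/58, M4=0
seg 0: a=0, c=M0/2=0, d=(M1−M0)/(6·3)=-91/348, b=Δ0−h0·(2M0+M1)/6=587/348
seg 1: a=-2, c=M1/2=-273/116, d=(M2−M1)/(6·1)=1645/348, b=Δ1−h1·(2M1+M2)/6=-935/174
seg 2: a=-5, c=M2/2=343/29, d=(M3−M2)/(6·1)=-2411/348, b=Δ2−h2·(2M2+M3)/6=1427/348
seg 3: a=4, c=M3/2=-1039/116, d=(M4−M3)/(6·1)=1039/348, b=Δ3−h3·(2M3+M4)/6=1213/174
t_q=9/2 → seg 2, τ=1/2; S=-5+1427/348·τ+343/29·τ²+-2411/348·τ³=-797/928

  seg 0: a=0 b=587/348 c=0 d=-91/348
  seg 1: a=-2 b=-935/174 c=-273/116 d=1645/348
  seg 2: a=-5 b=1427/348 c=343/29 d=-2411/348
  seg 3: a=4 b=1213/174 c=-1039/116 d=1039/348
S(9/2) = -797/928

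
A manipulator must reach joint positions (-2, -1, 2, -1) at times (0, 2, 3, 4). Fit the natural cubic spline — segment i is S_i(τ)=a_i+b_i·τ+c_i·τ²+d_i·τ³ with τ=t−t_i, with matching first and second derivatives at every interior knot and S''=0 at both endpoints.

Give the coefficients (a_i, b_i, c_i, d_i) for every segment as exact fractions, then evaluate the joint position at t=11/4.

Δ: Δ0=1/2, Δ1=3, Δ2=-3
row 1: diag=6, rhs=15; c'=1/6, d'=5/2
row 2: denom=4−1·1/6=23/6; d'=(-36−1·5/2)/(23/6)=-231/23
back: M2=-231/23
back: M1=5/2−1/6·-231/23=96/23
M: M0=0, M1=96/23, M2=-231/23, M3=0
seg 0: a=-2, c=M0/2=0, d=(M1−M0)/(6·2)=8/23, b=Δ0−h0·(2M0+M1)/6=-41/46
seg 1: a=-1, c=M1/2=48/23, d=(M2−M1)/(6·1)=-109/46, b=Δ1−h1·(2M1+M2)/6=151/46
seg 2: a=2, c=M2/2=-231/46, d=(M3−M2)/(6·1)=77/46, b=Δ2−h2·(2M2+M3)/6=8/23
t_q=11/4 → seg 1, τ=3/4; S=-1+151/46·τ+48/23·τ²+-109/46·τ³=4817/2944

  seg 0: a=-2 b=-41/46 c=0 d=8/23
  seg 1: a=-1 b=151/46 c=48/23 d=-109/46
  seg 2: a=2 b=8/23 c=-231/46 d=77/46
S(11/4) = 4817/2944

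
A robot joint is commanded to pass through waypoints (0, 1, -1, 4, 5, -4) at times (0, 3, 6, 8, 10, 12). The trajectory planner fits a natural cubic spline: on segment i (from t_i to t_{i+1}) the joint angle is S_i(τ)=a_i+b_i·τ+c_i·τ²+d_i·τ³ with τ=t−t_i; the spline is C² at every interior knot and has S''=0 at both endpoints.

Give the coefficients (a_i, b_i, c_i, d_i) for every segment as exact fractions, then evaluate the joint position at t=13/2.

Δ: Δ0=1/3, Δ1=-2/3, Δ2=5/2, Δ3=1/2, Δ4=-9/2
row 1: diag=12, rhs=-6; c'=1/4, d'=-1/2
row 2: denom=10−3·1/4=37/4; d'=(19−3·-1/2)/(37/4)=82/37
row 3: denom=8−2·8/37=280/37; d'=(-12−2·82/37)/(280/37)=-76/35
row 4: denom=8−2·37/140=523/70; d'=(-30−2·-76/35)/(523/70)=-1796/523
back: M4=-1796/523
back: M3=-76/35−37/140·-1796/523=-661/523
back: M2=82/37−8/37·-661/523=1302/523
back: M1=-1/2−1/4·1302/523=-587/523
M: M0=0, M1=-587/523, M2=1302/523, M3=-661/523, M4=-1796/523, M5=0
seg 0: a=0, c=M0/2=0, d=(M1−M0)/(6·3)=-587/9414, b=Δ0−h0·(2M0+M1)/6=2807/3138
seg 1: a=1, c=M1/2=-587/1046, d=(M2−M1)/(6·3)=1889/9414, b=Δ1−h1·(2M1+M2)/6=-1238/1569
seg 2: a=-1, c=M2/2=651/523, d=(M3−M2)/(6·2)=-1963/6276, b=Δ2−h2·(2M2+M3)/6=3959/3138
seg 3: a=4, c=M3/2=-661/1046, d=(M4−M3)/(6·2)=-1135/6276, b=Δ3−h3·(2M3+M4)/6=7805/3138
seg 4: a=5, c=M4/2=-898/523, d=(M5−M4)/(6·2)=449/1569, b=Δ4−h4·(2M4+M5)/6=-6937/3138
t_q=13/2 → seg 2, τ=1/2; S=-1+3959/3138·τ+651/523·τ²+-1963/6276·τ³=-1625/16736

  seg 0: a=0 b=2807/3138 c=0 d=-587/9414
  seg 1: a=1 b=-1238/1569 c=-587/1046 d=1889/9414
  seg 2: a=-1 b=3959/3138 c=651/523 d=-1963/6276
  seg 3: a=4 b=7805/3138 c=-661/1046 d=-1135/6276
  seg 4: a=5 b=-6937/3138 c=-898/523 d=449/1569
S(13/2) = -1625/16736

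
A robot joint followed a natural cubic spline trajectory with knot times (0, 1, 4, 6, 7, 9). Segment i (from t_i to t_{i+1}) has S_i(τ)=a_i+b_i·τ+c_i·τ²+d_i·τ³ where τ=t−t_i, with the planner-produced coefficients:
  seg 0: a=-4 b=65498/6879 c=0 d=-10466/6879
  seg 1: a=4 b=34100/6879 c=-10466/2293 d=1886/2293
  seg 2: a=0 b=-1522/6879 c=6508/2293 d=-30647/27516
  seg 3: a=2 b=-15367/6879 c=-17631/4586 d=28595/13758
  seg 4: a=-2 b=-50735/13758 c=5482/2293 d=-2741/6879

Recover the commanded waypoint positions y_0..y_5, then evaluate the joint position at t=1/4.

y_0 = S_0(0) = a_0 = -4
y_1 = S_1(0) = a_1 = 4
y_2 = S_2(0) = a_2 = 0
y_3 = S_3(0) = a_3 = 2
y_4 = S_4(0) = a_4 = -2
y_5 = S_4(2) = -3
t_q=1/4 is in segment 0 (τ=1/4); S_0(τ)=-120587/73376

y_0=-4 y_1=4 y_2=0 y_3=2 y_4=-2 y_5=-3
S(1/4) = -120587/73376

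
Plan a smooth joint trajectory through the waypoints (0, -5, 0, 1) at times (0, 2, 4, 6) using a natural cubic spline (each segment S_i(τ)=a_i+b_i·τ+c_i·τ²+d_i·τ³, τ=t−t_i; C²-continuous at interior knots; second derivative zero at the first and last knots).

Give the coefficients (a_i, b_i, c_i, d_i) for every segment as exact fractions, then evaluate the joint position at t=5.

  seg 0: a=0 b=-119/30 c=0 d=11/30
  seg 1: a=-5 b=13/30 c=11/5 d=-7/12
  seg 2: a=0 b=67/30 c=-13/10 d=13/60
S(5) = 23/20

Δ: Δ0=-5/2, Δ1=5/2, Δ2=1/2
row 1: diag=8, rhs=30; c'=1/4, d'=15/4
row 2: denom=8−2·1/4=15/2; d'=(-12−2·15/4)/(15/2)=-13/5
back: M2=-13/5
back: M1=15/4−1/4·-13/5=22/5
M: M0=0, M1=22/5, M2=-13/5, M3=0
seg 0: a=0, c=M0/2=0, d=(M1−M0)/(6·2)=11/30, b=Δ0−h0·(2M0+M1)/6=-119/30
seg 1: a=-5, c=M1/2=11/5, d=(M2−M1)/(6·2)=-7/12, b=Δ1−h1·(2M1+M2)/6=13/30
seg 2: a=0, c=M2/2=-13/10, d=(M3−M2)/(6·2)=13/60, b=Δ2−h2·(2M2+M3)/6=67/30
t_q=5 → seg 2, τ=1; S=0+67/30·τ+-13/10·τ²+13/60·τ³=23/20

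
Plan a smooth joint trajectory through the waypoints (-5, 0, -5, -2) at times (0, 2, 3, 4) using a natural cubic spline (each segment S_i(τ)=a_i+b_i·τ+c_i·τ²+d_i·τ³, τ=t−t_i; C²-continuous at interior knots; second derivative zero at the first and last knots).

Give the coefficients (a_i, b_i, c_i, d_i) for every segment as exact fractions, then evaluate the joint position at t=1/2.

  seg 0: a=-5 b=267/46 c=0 d=-19/23
  seg 1: a=0 b=-189/46 c=-114/23 d=187/46
  seg 2: a=-5 b=-42/23 c=333/46 d=-111/46
S(1/2) = -405/184

Δ: Δ0=5/2, Δ1=-5, Δ2=3
row 1: diag=6, rhs=-45; c'=1/6, d'=-15/2
row 2: denom=4−1·1/6=23/6; d'=(48−1·-15/2)/(23/6)=333/23
back: M2=333/23
back: M1=-15/2−1/6·333/23=-228/23
M: M0=0, M1=-228/23, M2=333/23, M3=0
seg 0: a=-5, c=M0/2=0, d=(M1−M0)/(6·2)=-19/23, b=Δ0−h0·(2M0+M1)/6=267/46
seg 1: a=0, c=M1/2=-114/23, d=(M2−M1)/(6·1)=187/46, b=Δ1−h1·(2M1+M2)/6=-189/46
seg 2: a=-5, c=M2/2=333/46, d=(M3−M2)/(6·1)=-111/46, b=Δ2−h2·(2M2+M3)/6=-42/23
t_q=1/2 → seg 0, τ=1/2; S=-5+267/46·τ+0·τ²+-19/23·τ³=-405/184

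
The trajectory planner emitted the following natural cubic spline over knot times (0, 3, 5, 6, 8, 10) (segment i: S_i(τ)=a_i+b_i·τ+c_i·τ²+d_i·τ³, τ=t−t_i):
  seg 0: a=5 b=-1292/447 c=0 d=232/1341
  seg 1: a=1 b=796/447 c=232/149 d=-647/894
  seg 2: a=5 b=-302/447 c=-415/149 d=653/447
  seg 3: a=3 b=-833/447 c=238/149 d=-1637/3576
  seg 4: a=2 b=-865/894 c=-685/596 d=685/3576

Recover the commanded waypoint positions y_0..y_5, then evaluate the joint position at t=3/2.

y_0=5 y_1=1 y_2=5 y_3=3 y_4=2 y_5=-3
S(3/2) = 186/149

y_0 = S_0(0) = a_0 = 5
y_1 = S_1(0) = a_1 = 1
y_2 = S_2(0) = a_2 = 5
y_3 = S_3(0) = a_3 = 3
y_4 = S_4(0) = a_4 = 2
y_5 = S_4(2) = -3
t_q=3/2 is in segment 0 (τ=3/2); S_0(τ)=186/149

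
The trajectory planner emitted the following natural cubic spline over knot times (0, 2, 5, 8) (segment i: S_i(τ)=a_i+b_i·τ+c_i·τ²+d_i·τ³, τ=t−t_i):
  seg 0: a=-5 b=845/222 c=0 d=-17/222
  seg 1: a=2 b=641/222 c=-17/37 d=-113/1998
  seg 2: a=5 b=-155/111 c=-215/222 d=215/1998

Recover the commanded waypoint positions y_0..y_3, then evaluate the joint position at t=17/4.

y_0=-5 y_1=2 y_2=5 y_3=-5
S(17/4) = 26173/4736

y_0 = S_0(0) = a_0 = -5
y_1 = S_1(0) = a_1 = 2
y_2 = S_2(0) = a_2 = 5
y_3 = S_2(3) = -5
t_q=17/4 is in segment 1 (τ=9/4); S_1(τ)=26173/4736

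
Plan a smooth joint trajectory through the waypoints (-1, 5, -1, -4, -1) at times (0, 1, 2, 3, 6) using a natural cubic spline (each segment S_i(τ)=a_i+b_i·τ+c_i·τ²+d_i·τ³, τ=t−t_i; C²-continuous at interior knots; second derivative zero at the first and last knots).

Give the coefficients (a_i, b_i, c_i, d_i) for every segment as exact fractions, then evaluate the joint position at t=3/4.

  seg 0: a=-1 b=272/29 c=0 d=-98/29
  seg 1: a=5 b=-22/29 c=-294/29 d=142/29
  seg 2: a=-1 b=-184/29 c=132/29 d=-35/29
  seg 3: a=-4 b=-25/29 c=27/29 d=-3/29
S(3/4) = 4277/928

Δ: Δ0=6, Δ1=-6, Δ2=-3, Δ3=1
row 1: diag=4, rhs=-72; c'=1/4, d'=-18
row 2: denom=4−1·1/4=15/4; d'=(18−1·-18)/(15/4)=48/5
row 3: denom=8−1·4/15=116/15; d'=(24−1·48/5)/(116/15)=54/29
back: M3=54/29
back: M2=48/5−4/15·54/29=264/29
back: M1=-18−1/4·264/29=-588/29
M: M0=0, M1=-588/29, M2=264/29, M3=54/29, M4=0
seg 0: a=-1, c=M0/2=0, d=(M1−M0)/(6·1)=-98/29, b=Δ0−h0·(2M0+M1)/6=272/29
seg 1: a=5, c=M1/2=-294/29, d=(M2−M1)/(6·1)=142/29, b=Δ1−h1·(2M1+M2)/6=-22/29
seg 2: a=-1, c=M2/2=132/29, d=(M3−M2)/(6·1)=-35/29, b=Δ2−h2·(2M2+M3)/6=-184/29
seg 3: a=-4, c=M3/2=27/29, d=(M4−M3)/(6·3)=-3/29, b=Δ3−h3·(2M3+M4)/6=-25/29
t_q=3/4 → seg 0, τ=3/4; S=-1+272/29·τ+0·τ²+-98/29·τ³=4277/928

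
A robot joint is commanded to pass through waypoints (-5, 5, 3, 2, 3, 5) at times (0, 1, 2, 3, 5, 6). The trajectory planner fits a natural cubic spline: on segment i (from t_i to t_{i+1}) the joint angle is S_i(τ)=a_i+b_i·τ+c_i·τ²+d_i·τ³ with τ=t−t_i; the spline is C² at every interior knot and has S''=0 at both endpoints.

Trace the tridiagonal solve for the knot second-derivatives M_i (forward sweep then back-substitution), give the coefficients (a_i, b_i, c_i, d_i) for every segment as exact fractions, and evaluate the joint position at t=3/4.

  seg 0: a=-5 b=3025/228 c=0 d=-745/228
  seg 1: a=5 b=395/114 c=-745/76 d=989/228
  seg 2: a=3 b=-713/228 c=61/19 d=-13/12
  seg 3: a=2 b=5/114 c=-3/76 d=61/456
  seg 4: a=3 b=85/57 c=29/38 d=-29/114
S(3/4) = 17375/4864

Δ: Δ0=10, Δ1=-2, Δ2=-1, Δ3=1/2, Δ4=2
row 1: diag=4, rhs=-72; c'=1/4, d'=-18
row 2: denom=4−1·1/4=15/4; d'=(6−1·-18)/(15/4)=32/5
row 3: denom=6−1·4/15=86/15; d'=(9−1·32/5)/(86/15)=39/86
row 4: denom=6−2·15/43=228/43; d'=(9−2·39/86)/(228/43)=29/19
back: M4=29/19
back: M3=39/86−15/43·29/19=-3/38
back: M2=32/5−4/15·-3/38=122/19
back: M1=-18−1/4·122/19=-745/38
M: M0=0, M1=-745/38, M2=122/19, M3=-3/38, M4=29/19, M5=0
seg 0: a=-5, c=M0/2=0, d=(M1−M0)/(6·1)=-745/228, b=Δ0−h0·(2M0+M1)/6=3025/228
seg 1: a=5, c=M1/2=-745/76, d=(M2−M1)/(6·1)=989/228, b=Δ1−h1·(2M1+M2)/6=395/114
seg 2: a=3, c=M2/2=61/19, d=(M3−M2)/(6·1)=-13/12, b=Δ2−h2·(2M2+M3)/6=-713/228
seg 3: a=2, c=M3/2=-3/76, d=(M4−M3)/(6·2)=61/456, b=Δ3−h3·(2M3+M4)/6=5/114
seg 4: a=3, c=M4/2=29/38, d=(M5−M4)/(6·1)=-29/114, b=Δ4−h4·(2M4+M5)/6=85/57
t_q=3/4 → seg 0, τ=3/4; S=-5+3025/228·τ+0·τ²+-745/228·τ³=17375/4864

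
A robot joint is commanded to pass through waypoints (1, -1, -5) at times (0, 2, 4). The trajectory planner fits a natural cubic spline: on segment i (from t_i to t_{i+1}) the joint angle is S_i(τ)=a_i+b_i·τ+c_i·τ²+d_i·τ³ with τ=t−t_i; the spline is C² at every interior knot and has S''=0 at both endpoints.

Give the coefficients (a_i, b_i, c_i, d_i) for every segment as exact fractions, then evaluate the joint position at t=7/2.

Δ: Δ0=-1, Δ1=-2
row 1: diag=8, rhs=-6; c'=1/4, d'=-3/4
back: M1=-3/4
M: M0=0, M1=-3/4, M2=0
seg 0: a=1, c=M0/2=0, d=(M1−M0)/(6·2)=-1/16, b=Δ0−h0·(2M0+M1)/6=-3/4
seg 1: a=-1, c=M1/2=-3/8, d=(M2−M1)/(6·2)=1/16, b=Δ1−h1·(2M1+M2)/6=-3/2
t_q=7/2 → seg 1, τ=3/2; S=-1+-3/2·τ+-3/8·τ²+1/16·τ³=-497/128

  seg 0: a=1 b=-3/4 c=0 d=-1/16
  seg 1: a=-1 b=-3/2 c=-3/8 d=1/16
S(7/2) = -497/128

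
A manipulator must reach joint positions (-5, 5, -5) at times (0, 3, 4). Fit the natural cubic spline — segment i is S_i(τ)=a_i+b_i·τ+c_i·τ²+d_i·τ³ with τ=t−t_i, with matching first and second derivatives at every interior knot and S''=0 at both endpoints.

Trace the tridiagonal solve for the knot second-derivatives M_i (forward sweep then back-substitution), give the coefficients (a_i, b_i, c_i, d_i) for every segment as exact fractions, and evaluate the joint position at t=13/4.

Δ: Δ0=10/3, Δ1=-10
row 1: diag=8, rhs=-80; c'=1/8, d'=-10
back: M1=-10
M: M0=0, M1=-10, M2=0
seg 0: a=-5, c=M0/2=0, d=(M1−M0)/(6·3)=-5/9, b=Δ0−h0·(2M0+M1)/6=25/3
seg 1: a=5, c=M1/2=-5, d=(M2−M1)/(6·1)=5/3, b=Δ1−h1·(2M1+M2)/6=-20/3
t_q=13/4 → seg 1, τ=1/4; S=5+-20/3·τ+-5·τ²+5/3·τ³=195/64

  seg 0: a=-5 b=25/3 c=0 d=-5/9
  seg 1: a=5 b=-20/3 c=-5 d=5/3
S(13/4) = 195/64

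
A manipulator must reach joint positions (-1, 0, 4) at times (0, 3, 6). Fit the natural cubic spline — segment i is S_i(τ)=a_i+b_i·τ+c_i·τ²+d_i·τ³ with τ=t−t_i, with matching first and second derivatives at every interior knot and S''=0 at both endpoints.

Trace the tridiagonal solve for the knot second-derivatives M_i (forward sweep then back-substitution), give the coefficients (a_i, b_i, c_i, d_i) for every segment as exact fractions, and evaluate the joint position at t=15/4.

Δ: Δ0=1/3, Δ1=4/3
row 1: diag=12, rhs=6; c'=1/4, d'=1/2
back: M1=1/2
M: M0=0, M1=1/2, M2=0
seg 0: a=-1, c=M0/2=0, d=(M1−M0)/(6·3)=1/36, b=Δ0−h0·(2M0+M1)/6=1/12
seg 1: a=0, c=M1/2=1/4, d=(M2−M1)/(6·3)=-1/36, b=Δ1−h1·(2M1+M2)/6=5/6
t_q=15/4 → seg 1, τ=3/4; S=0+5/6·τ+1/4·τ²+-1/36·τ³=193/256

  seg 0: a=-1 b=1/12 c=0 d=1/36
  seg 1: a=0 b=5/6 c=1/4 d=-1/36
S(15/4) = 193/256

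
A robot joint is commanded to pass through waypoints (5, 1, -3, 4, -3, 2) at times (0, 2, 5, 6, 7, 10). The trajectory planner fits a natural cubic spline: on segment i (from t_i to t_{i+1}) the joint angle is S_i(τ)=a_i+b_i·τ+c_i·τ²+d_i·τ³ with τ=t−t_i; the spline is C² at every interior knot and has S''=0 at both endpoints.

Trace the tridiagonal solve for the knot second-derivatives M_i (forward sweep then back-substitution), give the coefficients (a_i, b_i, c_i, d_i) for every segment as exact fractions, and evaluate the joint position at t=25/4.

Δ: Δ0=-2, Δ1=-4/3, Δ2=7, Δ3=-7, Δ4=5/3
row 1: diag=10, rhs=4; c'=3/10, d'=2/5
row 2: denom=8−3·3/10=71/10; d'=(50−3·2/5)/(71/10)=488/71
row 3: denom=4−1·10/71=274/71; d'=(-84−1·488/71)/(274/71)=-3226/137
row 4: denom=8−1·71/274=2121/274; d'=(52−1·-3226/137)/(2121/274)=6900/707
back: M4=6900/707
back: M3=-3226/137−71/274·6900/707=-18436/707
back: M2=488/71−10/71·-18436/707=7456/707
back: M1=2/5−3/10·7456/707=-1954/707
M: M0=0, M1=-1954/707, M2=7456/707, M3=-18436/707, M4=6900/707, M5=0
seg 0: a=5, c=M0/2=0, d=(M1−M0)/(6·2)=-977/4242, b=Δ0−h0·(2M0+M1)/6=-2288/2121
seg 1: a=1, c=M1/2=-977/707, d=(M2−M1)/(6·3)=4705/6363, b=Δ1−h1·(2M1+M2)/6=-8150/2121
seg 2: a=-3, c=M2/2=3728/707, d=(M3−M2)/(6·1)=-12946/2121, b=Δ2−h2·(2M2+M3)/6=16609/2121
seg 3: a=4, c=M3/2=-9218/707, d=(M4−M3)/(6·1)=12668/2121, b=Δ3−h3·(2M3+M4)/6=139/2121
seg 4: a=-3, c=M4/2=3450/707, d=(M5−M4)/(6·3)=-1150/2121, b=Δ4−h4·(2M4+M5)/6=-17165/2121
t_q=25/4 → seg 3, τ=1/4; S=4+139/2121·τ+-9218/707·τ²+12668/2121·τ³=37271/11312

  seg 0: a=5 b=-2288/2121 c=0 d=-977/4242
  seg 1: a=1 b=-8150/2121 c=-977/707 d=4705/6363
  seg 2: a=-3 b=16609/2121 c=3728/707 d=-12946/2121
  seg 3: a=4 b=139/2121 c=-9218/707 d=12668/2121
  seg 4: a=-3 b=-17165/2121 c=3450/707 d=-1150/2121
S(25/4) = 37271/11312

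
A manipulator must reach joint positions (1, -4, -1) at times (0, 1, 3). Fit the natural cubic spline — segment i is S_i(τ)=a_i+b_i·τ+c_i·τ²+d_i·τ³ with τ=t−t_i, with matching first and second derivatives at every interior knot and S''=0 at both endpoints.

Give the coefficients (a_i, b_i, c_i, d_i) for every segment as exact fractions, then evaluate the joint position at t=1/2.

  seg 0: a=1 b=-73/12 c=0 d=13/12
  seg 1: a=-4 b=-17/6 c=13/4 d=-13/24
S(1/2) = -61/32

Δ: Δ0=-5, Δ1=3/2
row 1: diag=6, rhs=39; c'=1/3, d'=13/2
back: M1=13/2
M: M0=0, M1=13/2, M2=0
seg 0: a=1, c=M0/2=0, d=(M1−M0)/(6·1)=13/12, b=Δ0−h0·(2M0+M1)/6=-73/12
seg 1: a=-4, c=M1/2=13/4, d=(M2−M1)/(6·2)=-13/24, b=Δ1−h1·(2M1+M2)/6=-17/6
t_q=1/2 → seg 0, τ=1/2; S=1+-73/12·τ+0·τ²+13/12·τ³=-61/32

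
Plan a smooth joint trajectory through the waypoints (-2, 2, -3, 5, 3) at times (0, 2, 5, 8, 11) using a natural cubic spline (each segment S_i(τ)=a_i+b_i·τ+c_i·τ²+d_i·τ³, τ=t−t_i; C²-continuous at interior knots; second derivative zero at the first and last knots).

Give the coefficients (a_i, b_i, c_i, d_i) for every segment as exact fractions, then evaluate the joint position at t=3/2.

  seg 0: a=-2 b=641/207 c=0 d=-227/828
  seg 1: a=2 b=-40/207 c=-227/138 d=1433/3726
  seg 2: a=-3 b=133/414 c=376/207 d=-1285/3726
  seg 3: a=5 b=395/207 c=-533/414 d=533/3726
S(3/2) = 3797/2208

Δ: Δ0=2, Δ1=-5/3, Δ2=8/3, Δ3=-2/3
row 1: diag=10, rhs=-22; c'=3/10, d'=-11/5
row 2: denom=12−3·3/10=111/10; d'=(26−3·-11/5)/(111/10)=326/111
row 3: denom=12−3·10/37=414/37; d'=(-20−3·326/111)/(414/37)=-533/207
back: M3=-533/207
back: M2=326/111−10/37·-533/207=752/207
back: M1=-11/5−3/10·752/207=-227/69
M: M0=0, M1=-227/69, M2=752/207, M3=-533/207, M4=0
seg 0: a=-2, c=M0/2=0, d=(M1−M0)/(6·2)=-227/828, b=Δ0−h0·(2M0+M1)/6=641/207
seg 1: a=2, c=M1/2=-227/138, d=(M2−M1)/(6·3)=1433/3726, b=Δ1−h1·(2M1+M2)/6=-40/207
seg 2: a=-3, c=M2/2=376/207, d=(M3−M2)/(6·3)=-1285/3726, b=Δ2−h2·(2M2+M3)/6=133/414
seg 3: a=5, c=M3/2=-533/414, d=(M4−M3)/(6·3)=533/3726, b=Δ3−h3·(2M3+M4)/6=395/207
t_q=3/2 → seg 0, τ=3/2; S=-2+641/207·τ+0·τ²+-227/828·τ³=3797/2208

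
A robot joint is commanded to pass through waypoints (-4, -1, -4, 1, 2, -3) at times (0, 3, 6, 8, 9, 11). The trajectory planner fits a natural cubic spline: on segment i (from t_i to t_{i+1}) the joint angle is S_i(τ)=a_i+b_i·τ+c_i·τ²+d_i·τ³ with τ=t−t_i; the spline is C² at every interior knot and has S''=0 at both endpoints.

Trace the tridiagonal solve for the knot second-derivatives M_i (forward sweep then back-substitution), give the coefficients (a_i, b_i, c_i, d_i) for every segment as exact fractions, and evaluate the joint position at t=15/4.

  seg 0: a=-4 b=4503/2398 c=0 d=-2105/21582
  seg 1: a=-1 b=-906/1199 c=-2105/2398 d=5729/21582
  seg 2: a=-4 b=2745/2398 c=1812/1199 d=-1999/4796
  seg 3: a=1 b=477/218 c=-2373/2398 d=-238/1199
  seg 4: a=2 b=-927/2398 c=-3801/2398 d=1267/4796
S(15/4) = -299041/153472

Δ: Δ0=1, Δ1=-1, Δ2=5/2, Δ3=1, Δ4=-5/2
row 1: diag=12, rhs=-12; c'=1/4, d'=-1
row 2: denom=10−3·1/4=37/4; d'=(21−3·-1)/(37/4)=96/37
row 3: denom=6−2·8/37=206/37; d'=(-9−2·96/37)/(206/37)=-525/206
row 4: denom=6−1·37/206=1199/206; d'=(-21−1·-525/206)/(1199/206)=-3801/1199
back: M4=-3801/1199
back: M3=-525/206−37/206·-3801/1199=-2373/1199
back: M2=96/37−8/37·-2373/1199=3624/1199
back: M1=-1−1/4·3624/1199=-2105/1199
M: M0=0, M1=-2105/1199, M2=3624/1199, M3=-2373/1199, M4=-3801/1199, M5=0
seg 0: a=-4, c=M0/2=0, d=(M1−M0)/(6·3)=-2105/21582, b=Δ0−h0·(2M0+M1)/6=4503/2398
seg 1: a=-1, c=M1/2=-2105/2398, d=(M2−M1)/(6·3)=5729/21582, b=Δ1−h1·(2M1+M2)/6=-906/1199
seg 2: a=-4, c=M2/2=1812/1199, d=(M3−M2)/(6·2)=-1999/4796, b=Δ2−h2·(2M2+M3)/6=2745/2398
seg 3: a=1, c=M3/2=-2373/2398, d=(M4−M3)/(6·1)=-238/1199, b=Δ3−h3·(2M3+M4)/6=477/218
seg 4: a=2, c=M4/2=-3801/2398, d=(M5−M4)/(6·2)=1267/4796, b=Δ4−h4·(2M4+M5)/6=-927/2398
t_q=15/4 → seg 1, τ=3/4; S=-1+-906/1199·τ+-2105/2398·τ²+5729/21582·τ³=-299041/153472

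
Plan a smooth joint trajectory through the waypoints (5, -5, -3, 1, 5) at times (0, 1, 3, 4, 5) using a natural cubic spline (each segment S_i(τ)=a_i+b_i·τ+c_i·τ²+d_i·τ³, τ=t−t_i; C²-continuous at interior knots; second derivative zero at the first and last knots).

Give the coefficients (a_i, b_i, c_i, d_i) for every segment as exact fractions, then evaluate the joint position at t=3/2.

  seg 0: a=5 b=-1449/122 c=0 d=229/122
  seg 1: a=-5 b=-381/61 c=687/122 d=-245/244
  seg 2: a=-3 b=258/61 c=-24/61 d=10/61
  seg 3: a=1 b=240/61 c=6/61 d=-2/61
S(3/2) = -13353/1952

Δ: Δ0=-10, Δ1=1, Δ2=4, Δ3=4
row 1: diag=6, rhs=66; c'=1/3, d'=11
row 2: denom=6−2·1/3=16/3; d'=(18−2·11)/(16/3)=-3/4
row 3: denom=4−1·3/16=61/16; d'=(0−1·-3/4)/(61/16)=12/61
back: M3=12/61
back: M2=-3/4−3/16·12/61=-48/61
back: M1=11−1/3·-48/61=687/61
M: M0=0, M1=687/61, M2=-48/61, M3=12/61, M4=0
seg 0: a=5, c=M0/2=0, d=(M1−M0)/(6·1)=229/122, b=Δ0−h0·(2M0+M1)/6=-1449/122
seg 1: a=-5, c=M1/2=687/122, d=(M2−M1)/(6·2)=-245/244, b=Δ1−h1·(2M1+M2)/6=-381/61
seg 2: a=-3, c=M2/2=-24/61, d=(M3−M2)/(6·1)=10/61, b=Δ2−h2·(2M2+M3)/6=258/61
seg 3: a=1, c=M3/2=6/61, d=(M4−M3)/(6·1)=-2/61, b=Δ3−h3·(2M3+M4)/6=240/61
t_q=3/2 → seg 1, τ=1/2; S=-5+-381/61·τ+687/122·τ²+-245/244·τ³=-13353/1952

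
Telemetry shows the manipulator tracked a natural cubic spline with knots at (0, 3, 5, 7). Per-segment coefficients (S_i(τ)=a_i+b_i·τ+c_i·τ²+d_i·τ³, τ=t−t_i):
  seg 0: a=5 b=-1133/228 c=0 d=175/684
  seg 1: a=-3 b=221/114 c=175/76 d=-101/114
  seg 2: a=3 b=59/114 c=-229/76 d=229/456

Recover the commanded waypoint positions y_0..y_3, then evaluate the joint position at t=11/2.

y_0=5 y_1=-3 y_2=3 y_3=-4
S(11/2) = 3123/1216

y_0 = S_0(0) = a_0 = 5
y_1 = S_1(0) = a_1 = -3
y_2 = S_2(0) = a_2 = 3
y_3 = S_2(2) = -4
t_q=11/2 is in segment 2 (τ=1/2); S_2(τ)=3123/1216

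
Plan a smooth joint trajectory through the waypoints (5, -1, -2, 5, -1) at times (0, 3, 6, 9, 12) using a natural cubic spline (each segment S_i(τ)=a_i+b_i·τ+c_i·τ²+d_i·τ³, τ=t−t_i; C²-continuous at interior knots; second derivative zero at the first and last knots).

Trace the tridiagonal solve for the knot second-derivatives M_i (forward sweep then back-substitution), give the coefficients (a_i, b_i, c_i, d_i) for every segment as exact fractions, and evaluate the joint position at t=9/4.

Δ: Δ0=-2, Δ1=-1/3, Δ2=7/3, Δ3=-2
row 1: diag=12, rhs=10; c'=1/4, d'=5/6
row 2: denom=12−3·1/4=45/4; d'=(16−3·5/6)/(45/4)=6/5
row 3: denom=12−3·4/15=56/5; d'=(-26−3·6/5)/(56/5)=-37/14
back: M3=-37/14
back: M2=6/5−4/15·-37/14=40/21
back: M1=5/6−1/4·40/21=5/14
M: M0=0, M1=5/14, M2=40/21, M3=-37/14, M4=0
seg 0: a=5, c=M0/2=0, d=(M1−M0)/(6·3)=5/252, b=Δ0−h0·(2M0+M1)/6=-61/28
seg 1: a=-1, c=M1/2=5/28, d=(M2−M1)/(6·3)=65/756, b=Δ1−h1·(2M1+M2)/6=-23/14
seg 2: a=-2, c=M2/2=20/21, d=(M3−M2)/(6·3)=-191/756, b=Δ2−h2·(2M2+M3)/6=7/4
seg 3: a=5, c=M3/2=-37/28, d=(M4−M3)/(6·3)=37/252, b=Δ3−h3·(2M3+M4)/6=9/14
t_q=9/4 → seg 0, τ=9/4; S=5+-61/28·τ+0·τ²+5/252·τ³=83/256

  seg 0: a=5 b=-61/28 c=0 d=5/252
  seg 1: a=-1 b=-23/14 c=5/28 d=65/756
  seg 2: a=-2 b=7/4 c=20/21 d=-191/756
  seg 3: a=5 b=9/14 c=-37/28 d=37/252
S(9/4) = 83/256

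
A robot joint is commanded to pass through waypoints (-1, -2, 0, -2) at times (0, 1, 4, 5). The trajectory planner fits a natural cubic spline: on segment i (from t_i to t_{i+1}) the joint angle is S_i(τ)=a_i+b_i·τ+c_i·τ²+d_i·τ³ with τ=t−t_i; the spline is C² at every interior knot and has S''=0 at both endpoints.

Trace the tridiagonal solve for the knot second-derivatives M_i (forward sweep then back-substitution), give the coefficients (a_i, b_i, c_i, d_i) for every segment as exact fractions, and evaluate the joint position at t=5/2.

  seg 0: a=-1 b=-229/165 c=0 d=64/165
  seg 1: a=-2 b=-37/165 c=64/55 d=-13/45
  seg 2: a=0 b=-172/165 c=-79/55 d=79/165
S(5/2) = -61/88

Δ: Δ0=-1, Δ1=2/3, Δ2=-2
row 1: diag=8, rhs=10; c'=3/8, d'=5/4
row 2: denom=8−3·3/8=55/8; d'=(-16−3·5/4)/(55/8)=-158/55
back: M2=-158/55
back: M1=5/4−3/8·-158/55=128/55
M: M0=0, M1=128/55, M2=-158/55, M3=0
seg 0: a=-1, c=M0/2=0, d=(M1−M0)/(6·1)=64/165, b=Δ0−h0·(2M0+M1)/6=-229/165
seg 1: a=-2, c=M1/2=64/55, d=(M2−M1)/(6·3)=-13/45, b=Δ1−h1·(2M1+M2)/6=-37/165
seg 2: a=0, c=M2/2=-79/55, d=(M3−M2)/(6·1)=79/165, b=Δ2−h2·(2M2+M3)/6=-172/165
t_q=5/2 → seg 1, τ=3/2; S=-2+-37/165·τ+64/55·τ²+-13/45·τ³=-61/88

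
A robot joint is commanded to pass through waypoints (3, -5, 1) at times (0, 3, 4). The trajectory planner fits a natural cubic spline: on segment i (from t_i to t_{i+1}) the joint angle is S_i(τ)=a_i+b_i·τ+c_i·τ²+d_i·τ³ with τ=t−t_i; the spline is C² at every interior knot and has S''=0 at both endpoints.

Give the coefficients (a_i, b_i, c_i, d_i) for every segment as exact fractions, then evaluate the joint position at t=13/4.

Δ: Δ0=-8/3, Δ1=6
row 1: diag=8, rhs=52; c'=1/8, d'=13/2
back: M1=13/2
M: M0=0, M1=13/2, M2=0
seg 0: a=3, c=M0/2=0, d=(M1−M0)/(6·3)=13/36, b=Δ0−h0·(2M0+M1)/6=-71/12
seg 1: a=-5, c=M1/2=13/4, d=(M2−M1)/(6·1)=-13/12, b=Δ1−h1·(2M1+M2)/6=23/6
t_q=13/4 → seg 1, τ=1/4; S=-5+23/6·τ+13/4·τ²+-13/12·τ³=-987/256

  seg 0: a=3 b=-71/12 c=0 d=13/36
  seg 1: a=-5 b=23/6 c=13/4 d=-13/12
S(13/4) = -987/256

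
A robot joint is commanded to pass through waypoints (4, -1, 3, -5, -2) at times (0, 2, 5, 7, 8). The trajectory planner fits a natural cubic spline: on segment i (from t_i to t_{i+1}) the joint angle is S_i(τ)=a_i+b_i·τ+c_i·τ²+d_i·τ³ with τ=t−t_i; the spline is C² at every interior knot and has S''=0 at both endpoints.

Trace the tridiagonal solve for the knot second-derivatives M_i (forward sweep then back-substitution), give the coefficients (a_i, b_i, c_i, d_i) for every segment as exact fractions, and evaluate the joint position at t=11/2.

Δ: Δ0=-5/2, Δ1=4/3, Δ2=-4, Δ3=3
row 1: diag=10, rhs=23; c'=3/10, d'=23/10
row 2: denom=10−3·3/10=91/10; d'=(-32−3·23/10)/(91/10)=-389/91
row 3: denom=6−2·20/91=506/91; d'=(42−2·-389/91)/(506/91)=100/11
back: M3=100/11
back: M2=-389/91−20/91·100/11=-69/11
back: M1=23/10−3/10·-69/11=46/11
M: M0=0, M1=46/11, M2=-69/11, M3=100/11, M4=0
seg 0: a=4, c=M0/2=0, d=(M1−M0)/(6·2)=23/66, b=Δ0−h0·(2M0+M1)/6=-257/66
seg 1: a=-1, c=M1/2=23/11, d=(M2−M1)/(6·3)=-115/198, b=Δ1−h1·(2M1+M2)/6=19/66
seg 2: a=3, c=M2/2=-69/22, d=(M3−M2)/(6·2)=169/132, b=Δ2−h2·(2M2+M3)/6=-94/33
seg 3: a=-5, c=M3/2=50/11, d=(M4−M3)/(6·1)=-50/33, b=Δ3−h3·(2M3+M4)/6=-1/33
t_q=11/2 → seg 2, τ=1/2; S=3+-94/33·τ+-69/22·τ²+169/132·τ³=335/352

  seg 0: a=4 b=-257/66 c=0 d=23/66
  seg 1: a=-1 b=19/66 c=23/11 d=-115/198
  seg 2: a=3 b=-94/33 c=-69/22 d=169/132
  seg 3: a=-5 b=-1/33 c=50/11 d=-50/33
S(11/2) = 335/352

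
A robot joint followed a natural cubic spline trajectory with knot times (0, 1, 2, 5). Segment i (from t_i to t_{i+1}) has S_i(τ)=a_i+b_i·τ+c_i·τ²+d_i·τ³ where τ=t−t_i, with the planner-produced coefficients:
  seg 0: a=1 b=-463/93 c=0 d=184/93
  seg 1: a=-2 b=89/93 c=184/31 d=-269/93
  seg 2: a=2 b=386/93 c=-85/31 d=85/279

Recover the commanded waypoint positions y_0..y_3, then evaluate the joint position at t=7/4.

y_0 = S_0(0) = a_0 = 1
y_1 = S_1(0) = a_1 = -2
y_2 = S_2(0) = a_2 = 2
y_3 = S_2(3) = -2
t_q=7/4 is in segment 1 (τ=3/4); S_1(τ)=1659/1984

y_0=1 y_1=-2 y_2=2 y_3=-2
S(7/4) = 1659/1984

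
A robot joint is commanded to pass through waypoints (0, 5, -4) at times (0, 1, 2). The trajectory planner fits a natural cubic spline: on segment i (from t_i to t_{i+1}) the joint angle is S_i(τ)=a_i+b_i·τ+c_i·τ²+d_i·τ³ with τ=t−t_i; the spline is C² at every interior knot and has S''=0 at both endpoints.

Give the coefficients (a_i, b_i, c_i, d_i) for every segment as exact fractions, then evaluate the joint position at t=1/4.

Δ: Δ0=5, Δ1=-9
row 1: diag=4, rhs=-84; c'=1/4, d'=-21
back: M1=-21
M: M0=0, M1=-21, M2=0
seg 0: a=0, c=M0/2=0, d=(M1−M0)/(6·1)=-7/2, b=Δ0−h0·(2M0+M1)/6=17/2
seg 1: a=5, c=M1/2=-21/2, d=(M2−M1)/(6·1)=7/2, b=Δ1−h1·(2M1+M2)/6=-2
t_q=1/4 → seg 0, τ=1/4; S=0+17/2·τ+0·τ²+-7/2·τ³=265/128

  seg 0: a=0 b=17/2 c=0 d=-7/2
  seg 1: a=5 b=-2 c=-21/2 d=7/2
S(1/4) = 265/128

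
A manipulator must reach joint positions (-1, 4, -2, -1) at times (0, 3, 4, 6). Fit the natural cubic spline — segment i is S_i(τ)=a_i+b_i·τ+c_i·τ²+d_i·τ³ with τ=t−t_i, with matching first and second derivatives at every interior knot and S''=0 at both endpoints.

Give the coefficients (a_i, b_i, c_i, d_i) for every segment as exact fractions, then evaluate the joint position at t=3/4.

  seg 0: a=-1 b=1415/282 c=0 d=-35/94
  seg 1: a=4 b=-710/141 c=-315/94 d=673/282
  seg 2: a=-2 b=-1291/282 c=179/47 d=-179/282
S(3/4) = 15679/6016

Δ: Δ0=5/3, Δ1=-6, Δ2=1/2
row 1: diag=8, rhs=-46; c'=1/8, d'=-23/4
row 2: denom=6−1·1/8=47/8; d'=(39−1·-23/4)/(47/8)=358/47
back: M2=358/47
back: M1=-23/4−1/8·358/47=-315/47
M: M0=0, M1=-315/47, M2=358/47, M3=0
seg 0: a=-1, c=M0/2=0, d=(M1−M0)/(6·3)=-35/94, b=Δ0−h0·(2M0+M1)/6=1415/282
seg 1: a=4, c=M1/2=-315/94, d=(M2−M1)/(6·1)=673/282, b=Δ1−h1·(2M1+M2)/6=-710/141
seg 2: a=-2, c=M2/2=179/47, d=(M3−M2)/(6·2)=-179/282, b=Δ2−h2·(2M2+M3)/6=-1291/282
t_q=3/4 → seg 0, τ=3/4; S=-1+1415/282·τ+0·τ²+-35/94·τ³=15679/6016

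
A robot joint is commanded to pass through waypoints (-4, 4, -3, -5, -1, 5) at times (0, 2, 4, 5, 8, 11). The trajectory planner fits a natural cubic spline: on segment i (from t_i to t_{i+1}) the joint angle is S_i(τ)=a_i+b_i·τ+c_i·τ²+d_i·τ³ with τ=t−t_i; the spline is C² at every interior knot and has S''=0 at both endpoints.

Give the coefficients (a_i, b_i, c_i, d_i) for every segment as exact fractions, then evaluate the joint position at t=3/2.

Δ: Δ0=4, Δ1=-7/2, Δ2=-2, Δ3=4/3, Δ4=2
row 1: diag=8, rhs=-45; c'=1/4, d'=-45/8
row 2: denom=6−2·1/4=11/2; d'=(9−2·-45/8)/(11/2)=81/22
row 3: denom=8−1·2/11=86/11; d'=(20−1·81/22)/(86/11)=359/172
row 4: denom=12−3·33/86=933/86; d'=(4−3·359/172)/(933/86)=-389/1866
back: M4=-389/1866
back: M3=359/172−33/86·-389/1866=674/311
back: M2=81/22−2/11·674/311=2045/622
back: M1=-45/8−1/4·2045/622=-2005/311
M: M0=0, M1=-2005/311, M2=2045/622, M3=674/311, M4=-389/1866, M5=0
seg 0: a=-4, c=M0/2=0, d=(M1−M0)/(6·2)=-2005/3732, b=Δ0−h0·(2M0+M1)/6=5737/933
seg 1: a=4, c=M1/2=-2005/622, d=(M2−M1)/(6·2)=6055/7464, b=Δ1−h1·(2M1+M2)/6=-278/933
seg 2: a=-3, c=M2/2=2045/1244, d=(M3−M2)/(6·1)=-697/3732, b=Δ2−h2·(2M2+M3)/6=-6451/1866
seg 3: a=-5, c=M3/2=337/311, d=(M4−M3)/(6·3)=-4433/33588, b=Δ3−h3·(2M3+M4)/6=-2723/3732
seg 4: a=-1, c=M4/2=-389/3732, d=(M5−M4)/(6·3)=389/33588, b=Δ4−h4·(2M4+M5)/6=4121/1866
t_q=3/2 → seg 0, τ=3/2; S=-4+5737/933·τ+0·τ²+-2005/3732·τ³=33939/9952

  seg 0: a=-4 b=5737/933 c=0 d=-2005/3732
  seg 1: a=4 b=-278/933 c=-2005/622 d=6055/7464
  seg 2: a=-3 b=-6451/1866 c=2045/1244 d=-697/3732
  seg 3: a=-5 b=-2723/3732 c=337/311 d=-4433/33588
  seg 4: a=-1 b=4121/1866 c=-389/3732 d=389/33588
S(3/2) = 33939/9952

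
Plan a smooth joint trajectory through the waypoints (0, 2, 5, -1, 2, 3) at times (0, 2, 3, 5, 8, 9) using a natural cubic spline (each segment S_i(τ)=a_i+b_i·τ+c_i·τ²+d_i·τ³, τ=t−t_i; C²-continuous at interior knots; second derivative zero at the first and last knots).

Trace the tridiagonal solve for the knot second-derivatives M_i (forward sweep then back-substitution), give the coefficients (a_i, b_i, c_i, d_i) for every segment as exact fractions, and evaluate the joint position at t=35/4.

Δ: Δ0=1, Δ1=3, Δ2=-3, Δ3=1, Δ4=1
row 1: diag=6, rhs=12; c'=1/6, d'=2
row 2: denom=6−1·1/6=35/6; d'=(-36−1·2)/(35/6)=-228/35
row 3: denom=10−2·12/35=326/35; d'=(24−2·-228/35)/(326/35)=648/163
row 4: denom=8−3·105/326=2293/326; d'=(0−3·648/163)/(2293/326)=-3888/2293
back: M4=-3888/2293
back: M3=648/163−105/326·-3888/2293=10368/2293
back: M2=-228/35−12/35·10368/2293=-18492/2293
back: M1=2−1/6·-18492/2293=7668/2293
M: M0=0, M1=7668/2293, M2=-18492/2293, M3=10368/2293, M4=-3888/2293, M5=0
seg 0: a=0, c=M0/2=0, d=(M1−M0)/(6·2)=639/2293, b=Δ0−h0·(2M0+M1)/6=-263/2293
seg 1: a=2, c=M1/2=3834/2293, d=(M2−M1)/(6·1)=-4360/2293, b=Δ1−h1·(2M1+M2)/6=7405/2293
seg 2: a=5, c=M2/2=-9246/2293, d=(M3−M2)/(6·2)=2405/2293, b=Δ2−h2·(2M2+M3)/6=1993/2293
seg 3: a=-1, c=M3/2=5184/2293, d=(M4−M3)/(6·3)=-792/2293, b=Δ3−h3·(2M3+M4)/6=-6131/2293
seg 4: a=2, c=M4/2=-1944/2293, d=(M5−M4)/(6·1)=648/2293, b=Δ4−h4·(2M4+M5)/6=3589/2293
t_q=35/4 → seg 4, τ=3/4; S=2+3589/2293·τ+-1944/2293·τ²+648/2293·τ³=51661/18344

  seg 0: a=0 b=-263/2293 c=0 d=639/2293
  seg 1: a=2 b=7405/2293 c=3834/2293 d=-4360/2293
  seg 2: a=5 b=1993/2293 c=-9246/2293 d=2405/2293
  seg 3: a=-1 b=-6131/2293 c=5184/2293 d=-792/2293
  seg 4: a=2 b=3589/2293 c=-1944/2293 d=648/2293
S(35/4) = 51661/18344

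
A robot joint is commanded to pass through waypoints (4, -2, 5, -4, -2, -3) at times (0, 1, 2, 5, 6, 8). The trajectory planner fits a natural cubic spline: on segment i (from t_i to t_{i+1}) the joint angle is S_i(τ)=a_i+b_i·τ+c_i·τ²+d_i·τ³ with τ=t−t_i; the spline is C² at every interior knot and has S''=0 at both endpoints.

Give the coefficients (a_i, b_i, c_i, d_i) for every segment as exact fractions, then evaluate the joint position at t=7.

  seg 0: a=4 b=-24399/2482 c=0 d=9507/2482
  seg 1: a=-2 b=2061/1241 c=28521/2482 d=-15269/2482
  seg 2: a=5 b=15357/2482 c=-8643/1241 d=9685/7446
  seg 3: a=-4 b=-597/1241 c=11769/2482 d=-5611/2482
  seg 4: a=-2 b=5511/2482 c=-2532/1241 d=422/1241
S(7) = -3673/2482

Δ: Δ0=-6, Δ1=7, Δ2=-3, Δ3=2, Δ4=-1/2
row 1: diag=4, rhs=78; c'=1/4, d'=39/2
row 2: denom=8−1·1/4=31/4; d'=(-60−1·39/2)/(31/4)=-318/31
row 3: denom=8−3·12/31=212/31; d'=(30−3·-318/31)/(212/31)=471/53
row 4: denom=6−1·31/212=1241/212; d'=(-15−1·471/53)/(1241/212)=-5064/1241
back: M4=-5064/1241
back: M3=471/53−31/212·-5064/1241=11769/1241
back: M2=-318/31−12/31·11769/1241=-17286/1241
back: M1=39/2−1/4·-17286/1241=28521/1241
M: M0=0, M1=28521/1241, M2=-17286/1241, M3=11769/1241, M4=-5064/1241, M5=0
seg 0: a=4, c=M0/2=0, d=(M1−M0)/(6·1)=9507/2482, b=Δ0−h0·(2M0+M1)/6=-24399/2482
seg 1: a=-2, c=M1/2=28521/2482, d=(M2−M1)/(6·1)=-15269/2482, b=Δ1−h1·(2M1+M2)/6=2061/1241
seg 2: a=5, c=M2/2=-8643/1241, d=(M3−M2)/(6·3)=9685/7446, b=Δ2−h2·(2M2+M3)/6=15357/2482
seg 3: a=-4, c=M3/2=11769/2482, d=(M4−M3)/(6·1)=-5611/2482, b=Δ3−h3·(2M3+M4)/6=-597/1241
seg 4: a=-2, c=M4/2=-2532/1241, d=(M5−M4)/(6·2)=422/1241, b=Δ4−h4·(2M4+M5)/6=5511/2482
t_q=7 → seg 4, τ=1; S=-2+5511/2482·τ+-2532/1241·τ²+422/1241·τ³=-3673/2482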